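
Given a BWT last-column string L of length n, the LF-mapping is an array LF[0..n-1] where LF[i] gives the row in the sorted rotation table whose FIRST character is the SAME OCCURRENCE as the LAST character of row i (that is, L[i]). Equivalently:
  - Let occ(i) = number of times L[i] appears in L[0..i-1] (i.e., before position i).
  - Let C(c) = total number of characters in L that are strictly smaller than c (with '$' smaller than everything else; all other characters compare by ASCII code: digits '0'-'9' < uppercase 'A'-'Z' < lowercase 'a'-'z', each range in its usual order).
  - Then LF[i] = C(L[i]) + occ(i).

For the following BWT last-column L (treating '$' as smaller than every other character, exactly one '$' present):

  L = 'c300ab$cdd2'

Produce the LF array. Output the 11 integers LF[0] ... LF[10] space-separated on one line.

Answer: 7 4 1 2 5 6 0 8 9 10 3

Derivation:
Char counts: '$':1, '0':2, '2':1, '3':1, 'a':1, 'b':1, 'c':2, 'd':2
C (first-col start): C('$')=0, C('0')=1, C('2')=3, C('3')=4, C('a')=5, C('b')=6, C('c')=7, C('d')=9
L[0]='c': occ=0, LF[0]=C('c')+0=7+0=7
L[1]='3': occ=0, LF[1]=C('3')+0=4+0=4
L[2]='0': occ=0, LF[2]=C('0')+0=1+0=1
L[3]='0': occ=1, LF[3]=C('0')+1=1+1=2
L[4]='a': occ=0, LF[4]=C('a')+0=5+0=5
L[5]='b': occ=0, LF[5]=C('b')+0=6+0=6
L[6]='$': occ=0, LF[6]=C('$')+0=0+0=0
L[7]='c': occ=1, LF[7]=C('c')+1=7+1=8
L[8]='d': occ=0, LF[8]=C('d')+0=9+0=9
L[9]='d': occ=1, LF[9]=C('d')+1=9+1=10
L[10]='2': occ=0, LF[10]=C('2')+0=3+0=3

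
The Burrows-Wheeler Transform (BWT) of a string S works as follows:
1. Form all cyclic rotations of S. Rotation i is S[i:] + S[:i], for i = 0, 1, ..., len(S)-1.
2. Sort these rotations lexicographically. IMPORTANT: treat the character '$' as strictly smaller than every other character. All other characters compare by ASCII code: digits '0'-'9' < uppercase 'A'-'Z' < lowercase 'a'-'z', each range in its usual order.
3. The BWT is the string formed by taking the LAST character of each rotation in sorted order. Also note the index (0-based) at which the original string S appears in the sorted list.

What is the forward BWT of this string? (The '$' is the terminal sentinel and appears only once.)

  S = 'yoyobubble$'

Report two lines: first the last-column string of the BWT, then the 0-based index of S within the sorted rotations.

Answer: eubolbyybo$
10

Derivation:
All 11 rotations (rotation i = S[i:]+S[:i]):
  rot[0] = yoyobubble$
  rot[1] = oyobubble$y
  rot[2] = yobubble$yo
  rot[3] = obubble$yoy
  rot[4] = bubble$yoyo
  rot[5] = ubble$yoyob
  rot[6] = bble$yoyobu
  rot[7] = ble$yoyobub
  rot[8] = le$yoyobubb
  rot[9] = e$yoyobubbl
  rot[10] = $yoyobubble
Sorted (with $ < everything):
  sorted[0] = $yoyobubble  (last char: 'e')
  sorted[1] = bble$yoyobu  (last char: 'u')
  sorted[2] = ble$yoyobub  (last char: 'b')
  sorted[3] = bubble$yoyo  (last char: 'o')
  sorted[4] = e$yoyobubbl  (last char: 'l')
  sorted[5] = le$yoyobubb  (last char: 'b')
  sorted[6] = obubble$yoy  (last char: 'y')
  sorted[7] = oyobubble$y  (last char: 'y')
  sorted[8] = ubble$yoyob  (last char: 'b')
  sorted[9] = yobubble$yo  (last char: 'o')
  sorted[10] = yoyobubble$  (last char: '$')
Last column: eubolbyybo$
Original string S is at sorted index 10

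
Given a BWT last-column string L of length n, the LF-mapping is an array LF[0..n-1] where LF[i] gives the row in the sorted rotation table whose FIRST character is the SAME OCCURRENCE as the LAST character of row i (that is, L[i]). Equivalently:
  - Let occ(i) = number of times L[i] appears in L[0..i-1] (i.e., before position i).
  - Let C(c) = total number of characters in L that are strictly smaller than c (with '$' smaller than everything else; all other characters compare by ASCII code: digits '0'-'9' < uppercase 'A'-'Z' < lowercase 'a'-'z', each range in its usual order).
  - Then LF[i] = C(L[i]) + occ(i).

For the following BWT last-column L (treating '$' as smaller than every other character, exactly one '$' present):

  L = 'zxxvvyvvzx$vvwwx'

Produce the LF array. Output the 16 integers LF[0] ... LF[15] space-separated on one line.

Char counts: '$':1, 'v':6, 'w':2, 'x':4, 'y':1, 'z':2
C (first-col start): C('$')=0, C('v')=1, C('w')=7, C('x')=9, C('y')=13, C('z')=14
L[0]='z': occ=0, LF[0]=C('z')+0=14+0=14
L[1]='x': occ=0, LF[1]=C('x')+0=9+0=9
L[2]='x': occ=1, LF[2]=C('x')+1=9+1=10
L[3]='v': occ=0, LF[3]=C('v')+0=1+0=1
L[4]='v': occ=1, LF[4]=C('v')+1=1+1=2
L[5]='y': occ=0, LF[5]=C('y')+0=13+0=13
L[6]='v': occ=2, LF[6]=C('v')+2=1+2=3
L[7]='v': occ=3, LF[7]=C('v')+3=1+3=4
L[8]='z': occ=1, LF[8]=C('z')+1=14+1=15
L[9]='x': occ=2, LF[9]=C('x')+2=9+2=11
L[10]='$': occ=0, LF[10]=C('$')+0=0+0=0
L[11]='v': occ=4, LF[11]=C('v')+4=1+4=5
L[12]='v': occ=5, LF[12]=C('v')+5=1+5=6
L[13]='w': occ=0, LF[13]=C('w')+0=7+0=7
L[14]='w': occ=1, LF[14]=C('w')+1=7+1=8
L[15]='x': occ=3, LF[15]=C('x')+3=9+3=12

Answer: 14 9 10 1 2 13 3 4 15 11 0 5 6 7 8 12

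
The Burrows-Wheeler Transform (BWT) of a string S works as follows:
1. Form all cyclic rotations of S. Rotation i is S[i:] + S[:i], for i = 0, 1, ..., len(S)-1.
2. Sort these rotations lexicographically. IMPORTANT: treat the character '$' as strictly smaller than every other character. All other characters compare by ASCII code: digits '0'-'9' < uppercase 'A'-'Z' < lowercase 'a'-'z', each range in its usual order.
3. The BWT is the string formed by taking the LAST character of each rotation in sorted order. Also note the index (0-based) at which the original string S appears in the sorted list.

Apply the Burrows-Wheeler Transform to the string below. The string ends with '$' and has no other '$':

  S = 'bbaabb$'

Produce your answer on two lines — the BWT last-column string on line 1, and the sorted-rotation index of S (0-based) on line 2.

Answer: bbabba$
6

Derivation:
All 7 rotations (rotation i = S[i:]+S[:i]):
  rot[0] = bbaabb$
  rot[1] = baabb$b
  rot[2] = aabb$bb
  rot[3] = abb$bba
  rot[4] = bb$bbaa
  rot[5] = b$bbaab
  rot[6] = $bbaabb
Sorted (with $ < everything):
  sorted[0] = $bbaabb  (last char: 'b')
  sorted[1] = aabb$bb  (last char: 'b')
  sorted[2] = abb$bba  (last char: 'a')
  sorted[3] = b$bbaab  (last char: 'b')
  sorted[4] = baabb$b  (last char: 'b')
  sorted[5] = bb$bbaa  (last char: 'a')
  sorted[6] = bbaabb$  (last char: '$')
Last column: bbabba$
Original string S is at sorted index 6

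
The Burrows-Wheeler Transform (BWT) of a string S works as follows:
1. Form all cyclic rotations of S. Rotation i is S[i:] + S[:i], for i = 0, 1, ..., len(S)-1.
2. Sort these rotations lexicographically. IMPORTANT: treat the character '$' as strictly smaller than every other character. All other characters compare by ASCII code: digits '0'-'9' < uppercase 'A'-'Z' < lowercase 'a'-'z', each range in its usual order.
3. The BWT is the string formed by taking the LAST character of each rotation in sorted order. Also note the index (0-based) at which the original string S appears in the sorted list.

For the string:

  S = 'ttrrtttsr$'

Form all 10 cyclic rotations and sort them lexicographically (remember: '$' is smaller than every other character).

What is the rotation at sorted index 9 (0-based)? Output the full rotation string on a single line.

Answer: tttsr$ttrr

Derivation:
All 10 rotations (rotation i = S[i:]+S[:i]):
  rot[0] = ttrrtttsr$
  rot[1] = trrtttsr$t
  rot[2] = rrtttsr$tt
  rot[3] = rtttsr$ttr
  rot[4] = tttsr$ttrr
  rot[5] = ttsr$ttrrt
  rot[6] = tsr$ttrrtt
  rot[7] = sr$ttrrttt
  rot[8] = r$ttrrttts
  rot[9] = $ttrrtttsr
Sorted (with $ < everything):
  sorted[0] = $ttrrtttsr
  sorted[1] = r$ttrrttts
  sorted[2] = rrtttsr$tt
  sorted[3] = rtttsr$ttr
  sorted[4] = sr$ttrrttt
  sorted[5] = trrtttsr$t
  sorted[6] = tsr$ttrrtt
  sorted[7] = ttrrtttsr$
  sorted[8] = ttsr$ttrrt
  sorted[9] = tttsr$ttrr
sorted[9] = tttsr$ttrr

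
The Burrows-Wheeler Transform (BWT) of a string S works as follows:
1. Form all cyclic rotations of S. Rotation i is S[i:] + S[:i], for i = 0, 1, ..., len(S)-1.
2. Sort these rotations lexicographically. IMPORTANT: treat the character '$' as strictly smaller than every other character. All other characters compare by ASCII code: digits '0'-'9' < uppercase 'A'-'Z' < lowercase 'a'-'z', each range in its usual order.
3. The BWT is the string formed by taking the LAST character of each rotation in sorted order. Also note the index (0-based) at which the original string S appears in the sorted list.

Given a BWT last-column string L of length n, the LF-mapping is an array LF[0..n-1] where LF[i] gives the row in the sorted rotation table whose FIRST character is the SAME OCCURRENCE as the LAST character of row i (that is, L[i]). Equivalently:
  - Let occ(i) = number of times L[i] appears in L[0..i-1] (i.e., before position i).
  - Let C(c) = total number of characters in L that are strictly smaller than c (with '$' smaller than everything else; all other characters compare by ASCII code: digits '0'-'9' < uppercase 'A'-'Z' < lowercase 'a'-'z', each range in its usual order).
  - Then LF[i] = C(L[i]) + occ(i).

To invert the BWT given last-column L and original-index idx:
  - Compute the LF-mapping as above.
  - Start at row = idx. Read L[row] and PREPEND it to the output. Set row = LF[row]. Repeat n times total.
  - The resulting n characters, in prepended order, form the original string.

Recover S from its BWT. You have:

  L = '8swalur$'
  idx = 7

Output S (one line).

LF mapping: 1 5 7 2 3 6 4 0
Walk LF starting at row 7, prepending L[row]:
  step 1: row=7, L[7]='$', prepend. Next row=LF[7]=0
  step 2: row=0, L[0]='8', prepend. Next row=LF[0]=1
  step 3: row=1, L[1]='s', prepend. Next row=LF[1]=5
  step 4: row=5, L[5]='u', prepend. Next row=LF[5]=6
  step 5: row=6, L[6]='r', prepend. Next row=LF[6]=4
  step 6: row=4, L[4]='l', prepend. Next row=LF[4]=3
  step 7: row=3, L[3]='a', prepend. Next row=LF[3]=2
  step 8: row=2, L[2]='w', prepend. Next row=LF[2]=7
Reversed output: walrus8$

Answer: walrus8$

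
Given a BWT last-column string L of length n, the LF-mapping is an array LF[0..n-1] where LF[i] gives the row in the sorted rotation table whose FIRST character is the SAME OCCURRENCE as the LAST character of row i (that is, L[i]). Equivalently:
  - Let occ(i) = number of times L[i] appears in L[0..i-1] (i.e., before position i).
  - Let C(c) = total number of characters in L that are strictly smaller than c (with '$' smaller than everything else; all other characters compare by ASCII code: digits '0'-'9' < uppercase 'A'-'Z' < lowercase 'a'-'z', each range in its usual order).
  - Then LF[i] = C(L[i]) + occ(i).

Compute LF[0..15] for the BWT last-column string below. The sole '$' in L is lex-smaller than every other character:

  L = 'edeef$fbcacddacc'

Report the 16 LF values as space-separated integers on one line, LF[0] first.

Answer: 11 8 12 13 14 0 15 3 4 1 5 9 10 2 6 7

Derivation:
Char counts: '$':1, 'a':2, 'b':1, 'c':4, 'd':3, 'e':3, 'f':2
C (first-col start): C('$')=0, C('a')=1, C('b')=3, C('c')=4, C('d')=8, C('e')=11, C('f')=14
L[0]='e': occ=0, LF[0]=C('e')+0=11+0=11
L[1]='d': occ=0, LF[1]=C('d')+0=8+0=8
L[2]='e': occ=1, LF[2]=C('e')+1=11+1=12
L[3]='e': occ=2, LF[3]=C('e')+2=11+2=13
L[4]='f': occ=0, LF[4]=C('f')+0=14+0=14
L[5]='$': occ=0, LF[5]=C('$')+0=0+0=0
L[6]='f': occ=1, LF[6]=C('f')+1=14+1=15
L[7]='b': occ=0, LF[7]=C('b')+0=3+0=3
L[8]='c': occ=0, LF[8]=C('c')+0=4+0=4
L[9]='a': occ=0, LF[9]=C('a')+0=1+0=1
L[10]='c': occ=1, LF[10]=C('c')+1=4+1=5
L[11]='d': occ=1, LF[11]=C('d')+1=8+1=9
L[12]='d': occ=2, LF[12]=C('d')+2=8+2=10
L[13]='a': occ=1, LF[13]=C('a')+1=1+1=2
L[14]='c': occ=2, LF[14]=C('c')+2=4+2=6
L[15]='c': occ=3, LF[15]=C('c')+3=4+3=7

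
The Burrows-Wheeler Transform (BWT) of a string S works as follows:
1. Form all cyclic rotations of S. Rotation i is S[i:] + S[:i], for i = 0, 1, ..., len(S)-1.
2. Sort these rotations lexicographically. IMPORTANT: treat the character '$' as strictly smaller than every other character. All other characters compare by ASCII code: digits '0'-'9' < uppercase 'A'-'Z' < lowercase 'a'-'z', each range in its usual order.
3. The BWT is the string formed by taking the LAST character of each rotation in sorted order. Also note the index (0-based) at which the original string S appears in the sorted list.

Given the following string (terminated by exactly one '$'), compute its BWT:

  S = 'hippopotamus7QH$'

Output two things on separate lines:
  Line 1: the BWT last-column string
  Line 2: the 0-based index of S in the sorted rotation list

Answer: HsQ7t$happpoiuom
5

Derivation:
All 16 rotations (rotation i = S[i:]+S[:i]):
  rot[0] = hippopotamus7QH$
  rot[1] = ippopotamus7QH$h
  rot[2] = ppopotamus7QH$hi
  rot[3] = popotamus7QH$hip
  rot[4] = opotamus7QH$hipp
  rot[5] = potamus7QH$hippo
  rot[6] = otamus7QH$hippop
  rot[7] = tamus7QH$hippopo
  rot[8] = amus7QH$hippopot
  rot[9] = mus7QH$hippopota
  rot[10] = us7QH$hippopotam
  rot[11] = s7QH$hippopotamu
  rot[12] = 7QH$hippopotamus
  rot[13] = QH$hippopotamus7
  rot[14] = H$hippopotamus7Q
  rot[15] = $hippopotamus7QH
Sorted (with $ < everything):
  sorted[0] = $hippopotamus7QH  (last char: 'H')
  sorted[1] = 7QH$hippopotamus  (last char: 's')
  sorted[2] = H$hippopotamus7Q  (last char: 'Q')
  sorted[3] = QH$hippopotamus7  (last char: '7')
  sorted[4] = amus7QH$hippopot  (last char: 't')
  sorted[5] = hippopotamus7QH$  (last char: '$')
  sorted[6] = ippopotamus7QH$h  (last char: 'h')
  sorted[7] = mus7QH$hippopota  (last char: 'a')
  sorted[8] = opotamus7QH$hipp  (last char: 'p')
  sorted[9] = otamus7QH$hippop  (last char: 'p')
  sorted[10] = popotamus7QH$hip  (last char: 'p')
  sorted[11] = potamus7QH$hippo  (last char: 'o')
  sorted[12] = ppopotamus7QH$hi  (last char: 'i')
  sorted[13] = s7QH$hippopotamu  (last char: 'u')
  sorted[14] = tamus7QH$hippopo  (last char: 'o')
  sorted[15] = us7QH$hippopotam  (last char: 'm')
Last column: HsQ7t$happpoiuom
Original string S is at sorted index 5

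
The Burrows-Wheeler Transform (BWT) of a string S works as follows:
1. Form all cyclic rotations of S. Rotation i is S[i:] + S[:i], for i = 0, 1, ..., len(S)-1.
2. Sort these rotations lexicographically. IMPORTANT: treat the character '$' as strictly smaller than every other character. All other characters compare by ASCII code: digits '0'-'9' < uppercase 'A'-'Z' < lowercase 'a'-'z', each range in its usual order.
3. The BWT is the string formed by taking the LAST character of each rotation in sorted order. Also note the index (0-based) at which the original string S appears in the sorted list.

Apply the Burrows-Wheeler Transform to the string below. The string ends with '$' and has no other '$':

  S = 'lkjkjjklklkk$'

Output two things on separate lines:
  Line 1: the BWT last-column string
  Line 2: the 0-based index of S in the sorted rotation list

Answer: kkkjkjlllj$kk
10

Derivation:
All 13 rotations (rotation i = S[i:]+S[:i]):
  rot[0] = lkjkjjklklkk$
  rot[1] = kjkjjklklkk$l
  rot[2] = jkjjklklkk$lk
  rot[3] = kjjklklkk$lkj
  rot[4] = jjklklkk$lkjk
  rot[5] = jklklkk$lkjkj
  rot[6] = klklkk$lkjkjj
  rot[7] = lklkk$lkjkjjk
  rot[8] = klkk$lkjkjjkl
  rot[9] = lkk$lkjkjjklk
  rot[10] = kk$lkjkjjklkl
  rot[11] = k$lkjkjjklklk
  rot[12] = $lkjkjjklklkk
Sorted (with $ < everything):
  sorted[0] = $lkjkjjklklkk  (last char: 'k')
  sorted[1] = jjklklkk$lkjk  (last char: 'k')
  sorted[2] = jkjjklklkk$lk  (last char: 'k')
  sorted[3] = jklklkk$lkjkj  (last char: 'j')
  sorted[4] = k$lkjkjjklklk  (last char: 'k')
  sorted[5] = kjjklklkk$lkj  (last char: 'j')
  sorted[6] = kjkjjklklkk$l  (last char: 'l')
  sorted[7] = kk$lkjkjjklkl  (last char: 'l')
  sorted[8] = klkk$lkjkjjkl  (last char: 'l')
  sorted[9] = klklkk$lkjkjj  (last char: 'j')
  sorted[10] = lkjkjjklklkk$  (last char: '$')
  sorted[11] = lkk$lkjkjjklk  (last char: 'k')
  sorted[12] = lklkk$lkjkjjk  (last char: 'k')
Last column: kkkjkjlllj$kk
Original string S is at sorted index 10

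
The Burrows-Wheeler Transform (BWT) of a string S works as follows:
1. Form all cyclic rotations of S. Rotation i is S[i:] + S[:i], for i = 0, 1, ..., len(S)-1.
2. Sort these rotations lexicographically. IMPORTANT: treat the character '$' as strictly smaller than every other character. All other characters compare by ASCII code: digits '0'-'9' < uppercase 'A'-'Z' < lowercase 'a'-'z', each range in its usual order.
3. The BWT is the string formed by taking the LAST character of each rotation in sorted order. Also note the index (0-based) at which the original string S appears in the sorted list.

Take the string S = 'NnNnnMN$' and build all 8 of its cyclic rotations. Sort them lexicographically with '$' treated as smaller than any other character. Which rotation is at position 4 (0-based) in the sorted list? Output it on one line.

All 8 rotations (rotation i = S[i:]+S[:i]):
  rot[0] = NnNnnMN$
  rot[1] = nNnnMN$N
  rot[2] = NnnMN$Nn
  rot[3] = nnMN$NnN
  rot[4] = nMN$NnNn
  rot[5] = MN$NnNnn
  rot[6] = N$NnNnnM
  rot[7] = $NnNnnMN
Sorted (with $ < everything):
  sorted[0] = $NnNnnMN
  sorted[1] = MN$NnNnn
  sorted[2] = N$NnNnnM
  sorted[3] = NnNnnMN$
  sorted[4] = NnnMN$Nn
  sorted[5] = nMN$NnNn
  sorted[6] = nNnnMN$N
  sorted[7] = nnMN$NnN
sorted[4] = NnnMN$Nn

Answer: NnnMN$Nn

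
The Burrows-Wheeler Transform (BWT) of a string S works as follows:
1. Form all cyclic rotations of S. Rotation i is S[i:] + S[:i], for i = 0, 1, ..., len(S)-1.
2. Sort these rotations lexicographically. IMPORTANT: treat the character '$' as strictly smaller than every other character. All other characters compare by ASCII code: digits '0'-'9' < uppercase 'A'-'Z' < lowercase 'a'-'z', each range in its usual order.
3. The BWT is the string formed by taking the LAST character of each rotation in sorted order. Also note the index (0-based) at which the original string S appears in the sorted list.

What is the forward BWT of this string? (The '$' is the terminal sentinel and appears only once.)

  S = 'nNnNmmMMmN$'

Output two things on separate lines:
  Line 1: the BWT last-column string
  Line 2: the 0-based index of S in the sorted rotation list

All 11 rotations (rotation i = S[i:]+S[:i]):
  rot[0] = nNnNmmMMmN$
  rot[1] = NnNmmMMmN$n
  rot[2] = nNmmMMmN$nN
  rot[3] = NmmMMmN$nNn
  rot[4] = mmMMmN$nNnN
  rot[5] = mMMmN$nNnNm
  rot[6] = MMmN$nNnNmm
  rot[7] = MmN$nNnNmmM
  rot[8] = mN$nNnNmmMM
  rot[9] = N$nNnNmmMMm
  rot[10] = $nNnNmmMMmN
Sorted (with $ < everything):
  sorted[0] = $nNnNmmMMmN  (last char: 'N')
  sorted[1] = MMmN$nNnNmm  (last char: 'm')
  sorted[2] = MmN$nNnNmmM  (last char: 'M')
  sorted[3] = N$nNnNmmMMm  (last char: 'm')
  sorted[4] = NmmMMmN$nNn  (last char: 'n')
  sorted[5] = NnNmmMMmN$n  (last char: 'n')
  sorted[6] = mMMmN$nNnNm  (last char: 'm')
  sorted[7] = mN$nNnNmmMM  (last char: 'M')
  sorted[8] = mmMMmN$nNnN  (last char: 'N')
  sorted[9] = nNmmMMmN$nN  (last char: 'N')
  sorted[10] = nNnNmmMMmN$  (last char: '$')
Last column: NmMmnnmMNN$
Original string S is at sorted index 10

Answer: NmMmnnmMNN$
10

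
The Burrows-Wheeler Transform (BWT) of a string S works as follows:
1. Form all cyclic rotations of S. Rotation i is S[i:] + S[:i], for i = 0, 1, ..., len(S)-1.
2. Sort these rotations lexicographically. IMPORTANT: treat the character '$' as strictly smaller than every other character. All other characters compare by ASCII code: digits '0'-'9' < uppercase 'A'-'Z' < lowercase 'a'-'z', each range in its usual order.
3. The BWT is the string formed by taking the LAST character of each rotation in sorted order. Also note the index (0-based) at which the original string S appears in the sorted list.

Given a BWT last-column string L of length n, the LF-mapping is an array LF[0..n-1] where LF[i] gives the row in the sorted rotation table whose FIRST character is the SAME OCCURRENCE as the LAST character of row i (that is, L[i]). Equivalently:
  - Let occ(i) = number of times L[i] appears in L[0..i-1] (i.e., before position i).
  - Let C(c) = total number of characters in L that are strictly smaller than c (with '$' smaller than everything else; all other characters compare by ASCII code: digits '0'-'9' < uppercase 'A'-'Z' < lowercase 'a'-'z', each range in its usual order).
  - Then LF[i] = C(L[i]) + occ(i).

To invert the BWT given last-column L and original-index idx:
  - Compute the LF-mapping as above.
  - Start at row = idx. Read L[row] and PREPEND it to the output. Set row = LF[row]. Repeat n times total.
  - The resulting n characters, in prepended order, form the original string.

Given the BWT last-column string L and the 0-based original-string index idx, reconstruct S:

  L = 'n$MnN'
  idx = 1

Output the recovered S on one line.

Answer: MNnn$

Derivation:
LF mapping: 3 0 1 4 2
Walk LF starting at row 1, prepending L[row]:
  step 1: row=1, L[1]='$', prepend. Next row=LF[1]=0
  step 2: row=0, L[0]='n', prepend. Next row=LF[0]=3
  step 3: row=3, L[3]='n', prepend. Next row=LF[3]=4
  step 4: row=4, L[4]='N', prepend. Next row=LF[4]=2
  step 5: row=2, L[2]='M', prepend. Next row=LF[2]=1
Reversed output: MNnn$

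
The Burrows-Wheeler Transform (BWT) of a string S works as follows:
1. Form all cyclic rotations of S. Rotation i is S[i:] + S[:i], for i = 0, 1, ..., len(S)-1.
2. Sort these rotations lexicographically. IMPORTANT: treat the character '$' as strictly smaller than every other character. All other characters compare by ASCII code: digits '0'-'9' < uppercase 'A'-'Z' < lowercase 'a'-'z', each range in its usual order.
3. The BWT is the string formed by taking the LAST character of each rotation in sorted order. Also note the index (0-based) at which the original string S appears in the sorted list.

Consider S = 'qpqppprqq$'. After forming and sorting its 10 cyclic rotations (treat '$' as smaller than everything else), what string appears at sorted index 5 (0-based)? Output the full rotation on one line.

Answer: q$qpqppprq

Derivation:
All 10 rotations (rotation i = S[i:]+S[:i]):
  rot[0] = qpqppprqq$
  rot[1] = pqppprqq$q
  rot[2] = qppprqq$qp
  rot[3] = ppprqq$qpq
  rot[4] = pprqq$qpqp
  rot[5] = prqq$qpqpp
  rot[6] = rqq$qpqppp
  rot[7] = qq$qpqpppr
  rot[8] = q$qpqppprq
  rot[9] = $qpqppprqq
Sorted (with $ < everything):
  sorted[0] = $qpqppprqq
  sorted[1] = ppprqq$qpq
  sorted[2] = pprqq$qpqp
  sorted[3] = pqppprqq$q
  sorted[4] = prqq$qpqpp
  sorted[5] = q$qpqppprq
  sorted[6] = qppprqq$qp
  sorted[7] = qpqppprqq$
  sorted[8] = qq$qpqpppr
  sorted[9] = rqq$qpqppp
sorted[5] = q$qpqppprq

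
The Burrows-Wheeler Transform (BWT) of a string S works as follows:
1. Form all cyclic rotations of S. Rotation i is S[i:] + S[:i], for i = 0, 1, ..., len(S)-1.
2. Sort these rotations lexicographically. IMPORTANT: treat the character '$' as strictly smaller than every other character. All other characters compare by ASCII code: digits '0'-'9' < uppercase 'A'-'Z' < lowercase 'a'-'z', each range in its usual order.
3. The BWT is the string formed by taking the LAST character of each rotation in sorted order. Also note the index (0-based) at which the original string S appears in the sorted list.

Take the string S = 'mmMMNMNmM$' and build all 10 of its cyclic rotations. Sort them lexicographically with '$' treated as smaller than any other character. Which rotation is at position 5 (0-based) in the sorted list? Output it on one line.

Answer: NMNmM$mmMM

Derivation:
All 10 rotations (rotation i = S[i:]+S[:i]):
  rot[0] = mmMMNMNmM$
  rot[1] = mMMNMNmM$m
  rot[2] = MMNMNmM$mm
  rot[3] = MNMNmM$mmM
  rot[4] = NMNmM$mmMM
  rot[5] = MNmM$mmMMN
  rot[6] = NmM$mmMMNM
  rot[7] = mM$mmMMNMN
  rot[8] = M$mmMMNMNm
  rot[9] = $mmMMNMNmM
Sorted (with $ < everything):
  sorted[0] = $mmMMNMNmM
  sorted[1] = M$mmMMNMNm
  sorted[2] = MMNMNmM$mm
  sorted[3] = MNMNmM$mmM
  sorted[4] = MNmM$mmMMN
  sorted[5] = NMNmM$mmMM
  sorted[6] = NmM$mmMMNM
  sorted[7] = mM$mmMMNMN
  sorted[8] = mMMNMNmM$m
  sorted[9] = mmMMNMNmM$
sorted[5] = NMNmM$mmMM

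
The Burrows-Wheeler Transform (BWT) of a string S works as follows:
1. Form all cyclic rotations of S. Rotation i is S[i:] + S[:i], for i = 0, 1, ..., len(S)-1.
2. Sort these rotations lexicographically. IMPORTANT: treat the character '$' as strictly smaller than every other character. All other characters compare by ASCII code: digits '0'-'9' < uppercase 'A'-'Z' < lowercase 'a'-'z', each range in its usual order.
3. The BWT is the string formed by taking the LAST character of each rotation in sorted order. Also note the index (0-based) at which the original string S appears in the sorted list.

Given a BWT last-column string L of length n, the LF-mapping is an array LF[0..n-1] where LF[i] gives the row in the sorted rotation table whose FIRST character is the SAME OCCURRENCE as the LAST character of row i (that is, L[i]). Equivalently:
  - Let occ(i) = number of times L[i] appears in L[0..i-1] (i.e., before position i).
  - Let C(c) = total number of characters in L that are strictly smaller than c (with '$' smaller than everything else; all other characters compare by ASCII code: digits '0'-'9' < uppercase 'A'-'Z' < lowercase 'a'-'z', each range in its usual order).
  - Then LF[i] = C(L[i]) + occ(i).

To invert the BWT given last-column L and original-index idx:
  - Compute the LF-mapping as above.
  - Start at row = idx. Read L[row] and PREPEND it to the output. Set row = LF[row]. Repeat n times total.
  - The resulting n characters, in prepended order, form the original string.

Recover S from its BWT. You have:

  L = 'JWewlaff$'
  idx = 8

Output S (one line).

Answer: waffleWJ$

Derivation:
LF mapping: 1 2 4 8 7 3 5 6 0
Walk LF starting at row 8, prepending L[row]:
  step 1: row=8, L[8]='$', prepend. Next row=LF[8]=0
  step 2: row=0, L[0]='J', prepend. Next row=LF[0]=1
  step 3: row=1, L[1]='W', prepend. Next row=LF[1]=2
  step 4: row=2, L[2]='e', prepend. Next row=LF[2]=4
  step 5: row=4, L[4]='l', prepend. Next row=LF[4]=7
  step 6: row=7, L[7]='f', prepend. Next row=LF[7]=6
  step 7: row=6, L[6]='f', prepend. Next row=LF[6]=5
  step 8: row=5, L[5]='a', prepend. Next row=LF[5]=3
  step 9: row=3, L[3]='w', prepend. Next row=LF[3]=8
Reversed output: waffleWJ$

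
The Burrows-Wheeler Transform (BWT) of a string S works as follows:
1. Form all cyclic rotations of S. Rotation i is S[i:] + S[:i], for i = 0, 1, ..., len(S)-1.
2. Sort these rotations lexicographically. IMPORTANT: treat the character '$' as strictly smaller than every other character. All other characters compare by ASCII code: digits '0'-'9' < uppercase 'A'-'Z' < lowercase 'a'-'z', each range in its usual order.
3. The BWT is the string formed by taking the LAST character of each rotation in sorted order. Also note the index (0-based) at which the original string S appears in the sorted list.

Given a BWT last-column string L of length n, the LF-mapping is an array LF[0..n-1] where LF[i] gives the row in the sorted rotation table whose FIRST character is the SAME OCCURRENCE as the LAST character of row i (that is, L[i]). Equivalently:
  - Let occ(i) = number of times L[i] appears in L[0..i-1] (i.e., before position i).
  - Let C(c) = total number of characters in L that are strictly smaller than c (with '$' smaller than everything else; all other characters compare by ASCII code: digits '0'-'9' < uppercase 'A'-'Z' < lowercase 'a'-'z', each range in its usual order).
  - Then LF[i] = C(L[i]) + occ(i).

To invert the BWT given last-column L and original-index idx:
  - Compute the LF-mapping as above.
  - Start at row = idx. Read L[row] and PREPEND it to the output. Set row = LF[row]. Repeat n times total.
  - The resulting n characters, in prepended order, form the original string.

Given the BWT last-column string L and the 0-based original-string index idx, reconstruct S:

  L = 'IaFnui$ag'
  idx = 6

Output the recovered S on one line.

LF mapping: 2 3 1 7 8 6 0 4 5
Walk LF starting at row 6, prepending L[row]:
  step 1: row=6, L[6]='$', prepend. Next row=LF[6]=0
  step 2: row=0, L[0]='I', prepend. Next row=LF[0]=2
  step 3: row=2, L[2]='F', prepend. Next row=LF[2]=1
  step 4: row=1, L[1]='a', prepend. Next row=LF[1]=3
  step 5: row=3, L[3]='n', prepend. Next row=LF[3]=7
  step 6: row=7, L[7]='a', prepend. Next row=LF[7]=4
  step 7: row=4, L[4]='u', prepend. Next row=LF[4]=8
  step 8: row=8, L[8]='g', prepend. Next row=LF[8]=5
  step 9: row=5, L[5]='i', prepend. Next row=LF[5]=6
Reversed output: iguanaFI$

Answer: iguanaFI$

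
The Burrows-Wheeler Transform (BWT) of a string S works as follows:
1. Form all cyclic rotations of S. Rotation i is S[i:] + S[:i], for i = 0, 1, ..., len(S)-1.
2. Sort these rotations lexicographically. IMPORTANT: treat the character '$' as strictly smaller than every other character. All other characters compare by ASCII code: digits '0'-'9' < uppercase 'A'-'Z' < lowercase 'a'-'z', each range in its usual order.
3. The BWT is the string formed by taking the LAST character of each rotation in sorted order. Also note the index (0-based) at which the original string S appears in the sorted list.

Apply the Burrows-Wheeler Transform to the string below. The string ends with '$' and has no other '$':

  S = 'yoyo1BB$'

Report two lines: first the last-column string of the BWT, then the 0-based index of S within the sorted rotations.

All 8 rotations (rotation i = S[i:]+S[:i]):
  rot[0] = yoyo1BB$
  rot[1] = oyo1BB$y
  rot[2] = yo1BB$yo
  rot[3] = o1BB$yoy
  rot[4] = 1BB$yoyo
  rot[5] = BB$yoyo1
  rot[6] = B$yoyo1B
  rot[7] = $yoyo1BB
Sorted (with $ < everything):
  sorted[0] = $yoyo1BB  (last char: 'B')
  sorted[1] = 1BB$yoyo  (last char: 'o')
  sorted[2] = B$yoyo1B  (last char: 'B')
  sorted[3] = BB$yoyo1  (last char: '1')
  sorted[4] = o1BB$yoy  (last char: 'y')
  sorted[5] = oyo1BB$y  (last char: 'y')
  sorted[6] = yo1BB$yo  (last char: 'o')
  sorted[7] = yoyo1BB$  (last char: '$')
Last column: BoB1yyo$
Original string S is at sorted index 7

Answer: BoB1yyo$
7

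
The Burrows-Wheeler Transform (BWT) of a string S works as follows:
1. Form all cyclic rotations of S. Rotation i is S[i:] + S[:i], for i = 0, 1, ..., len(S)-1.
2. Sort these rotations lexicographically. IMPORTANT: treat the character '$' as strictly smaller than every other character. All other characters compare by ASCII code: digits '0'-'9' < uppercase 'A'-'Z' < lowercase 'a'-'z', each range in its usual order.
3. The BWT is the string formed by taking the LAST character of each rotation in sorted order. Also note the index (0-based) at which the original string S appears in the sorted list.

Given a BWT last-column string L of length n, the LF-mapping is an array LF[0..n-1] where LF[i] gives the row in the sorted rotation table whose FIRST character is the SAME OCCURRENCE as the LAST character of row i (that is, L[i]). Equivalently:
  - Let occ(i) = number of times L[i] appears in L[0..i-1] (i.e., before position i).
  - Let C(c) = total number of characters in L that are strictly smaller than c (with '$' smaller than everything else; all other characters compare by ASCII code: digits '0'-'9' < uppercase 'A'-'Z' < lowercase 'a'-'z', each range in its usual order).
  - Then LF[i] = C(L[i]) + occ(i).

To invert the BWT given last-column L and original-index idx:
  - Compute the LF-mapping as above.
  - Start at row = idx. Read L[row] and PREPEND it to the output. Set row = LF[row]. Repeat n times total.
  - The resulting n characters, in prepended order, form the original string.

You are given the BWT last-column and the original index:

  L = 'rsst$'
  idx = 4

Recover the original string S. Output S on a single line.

Answer: tssr$

Derivation:
LF mapping: 1 2 3 4 0
Walk LF starting at row 4, prepending L[row]:
  step 1: row=4, L[4]='$', prepend. Next row=LF[4]=0
  step 2: row=0, L[0]='r', prepend. Next row=LF[0]=1
  step 3: row=1, L[1]='s', prepend. Next row=LF[1]=2
  step 4: row=2, L[2]='s', prepend. Next row=LF[2]=3
  step 5: row=3, L[3]='t', prepend. Next row=LF[3]=4
Reversed output: tssr$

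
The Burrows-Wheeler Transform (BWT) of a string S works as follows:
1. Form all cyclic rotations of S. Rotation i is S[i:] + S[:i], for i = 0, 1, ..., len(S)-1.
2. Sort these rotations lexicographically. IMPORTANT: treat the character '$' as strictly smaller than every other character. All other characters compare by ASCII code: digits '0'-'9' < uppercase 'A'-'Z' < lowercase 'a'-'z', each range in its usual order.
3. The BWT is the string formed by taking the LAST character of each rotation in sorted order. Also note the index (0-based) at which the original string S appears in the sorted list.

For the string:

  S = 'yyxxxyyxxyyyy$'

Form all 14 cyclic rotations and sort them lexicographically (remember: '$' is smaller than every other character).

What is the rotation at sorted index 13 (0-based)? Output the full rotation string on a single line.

Answer: yyyy$yyxxxyyxx

Derivation:
All 14 rotations (rotation i = S[i:]+S[:i]):
  rot[0] = yyxxxyyxxyyyy$
  rot[1] = yxxxyyxxyyyy$y
  rot[2] = xxxyyxxyyyy$yy
  rot[3] = xxyyxxyyyy$yyx
  rot[4] = xyyxxyyyy$yyxx
  rot[5] = yyxxyyyy$yyxxx
  rot[6] = yxxyyyy$yyxxxy
  rot[7] = xxyyyy$yyxxxyy
  rot[8] = xyyyy$yyxxxyyx
  rot[9] = yyyy$yyxxxyyxx
  rot[10] = yyy$yyxxxyyxxy
  rot[11] = yy$yyxxxyyxxyy
  rot[12] = y$yyxxxyyxxyyy
  rot[13] = $yyxxxyyxxyyyy
Sorted (with $ < everything):
  sorted[0] = $yyxxxyyxxyyyy
  sorted[1] = xxxyyxxyyyy$yy
  sorted[2] = xxyyxxyyyy$yyx
  sorted[3] = xxyyyy$yyxxxyy
  sorted[4] = xyyxxyyyy$yyxx
  sorted[5] = xyyyy$yyxxxyyx
  sorted[6] = y$yyxxxyyxxyyy
  sorted[7] = yxxxyyxxyyyy$y
  sorted[8] = yxxyyyy$yyxxxy
  sorted[9] = yy$yyxxxyyxxyy
  sorted[10] = yyxxxyyxxyyyy$
  sorted[11] = yyxxyyyy$yyxxx
  sorted[12] = yyy$yyxxxyyxxy
  sorted[13] = yyyy$yyxxxyyxx
sorted[13] = yyyy$yyxxxyyxx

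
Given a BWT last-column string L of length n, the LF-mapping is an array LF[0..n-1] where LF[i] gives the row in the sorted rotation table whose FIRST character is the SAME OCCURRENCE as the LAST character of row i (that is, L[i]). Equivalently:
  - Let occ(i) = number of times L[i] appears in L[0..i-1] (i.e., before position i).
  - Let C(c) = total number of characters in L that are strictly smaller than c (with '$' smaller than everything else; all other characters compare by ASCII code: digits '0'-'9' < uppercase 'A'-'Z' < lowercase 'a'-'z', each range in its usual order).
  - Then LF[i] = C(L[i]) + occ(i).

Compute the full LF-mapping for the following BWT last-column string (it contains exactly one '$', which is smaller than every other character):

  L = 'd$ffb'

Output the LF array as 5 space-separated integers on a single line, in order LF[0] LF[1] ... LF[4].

Answer: 2 0 3 4 1

Derivation:
Char counts: '$':1, 'b':1, 'd':1, 'f':2
C (first-col start): C('$')=0, C('b')=1, C('d')=2, C('f')=3
L[0]='d': occ=0, LF[0]=C('d')+0=2+0=2
L[1]='$': occ=0, LF[1]=C('$')+0=0+0=0
L[2]='f': occ=0, LF[2]=C('f')+0=3+0=3
L[3]='f': occ=1, LF[3]=C('f')+1=3+1=4
L[4]='b': occ=0, LF[4]=C('b')+0=1+0=1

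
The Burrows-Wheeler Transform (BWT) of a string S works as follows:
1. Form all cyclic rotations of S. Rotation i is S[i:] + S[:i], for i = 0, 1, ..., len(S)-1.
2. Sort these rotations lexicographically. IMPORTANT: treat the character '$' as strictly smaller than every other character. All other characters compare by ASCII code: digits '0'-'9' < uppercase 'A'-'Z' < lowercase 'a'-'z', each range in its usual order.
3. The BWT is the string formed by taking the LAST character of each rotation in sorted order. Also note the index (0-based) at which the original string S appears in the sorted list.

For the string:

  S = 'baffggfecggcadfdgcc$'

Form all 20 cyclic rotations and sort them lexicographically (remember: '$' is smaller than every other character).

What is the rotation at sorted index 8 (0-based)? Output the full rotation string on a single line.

All 20 rotations (rotation i = S[i:]+S[:i]):
  rot[0] = baffggfecggcadfdgcc$
  rot[1] = affggfecggcadfdgcc$b
  rot[2] = ffggfecggcadfdgcc$ba
  rot[3] = fggfecggcadfdgcc$baf
  rot[4] = ggfecggcadfdgcc$baff
  rot[5] = gfecggcadfdgcc$baffg
  rot[6] = fecggcadfdgcc$baffgg
  rot[7] = ecggcadfdgcc$baffggf
  rot[8] = cggcadfdgcc$baffggfe
  rot[9] = ggcadfdgcc$baffggfec
  rot[10] = gcadfdgcc$baffggfecg
  rot[11] = cadfdgcc$baffggfecgg
  rot[12] = adfdgcc$baffggfecggc
  rot[13] = dfdgcc$baffggfecggca
  rot[14] = fdgcc$baffggfecggcad
  rot[15] = dgcc$baffggfecggcadf
  rot[16] = gcc$baffggfecggcadfd
  rot[17] = cc$baffggfecggcadfdg
  rot[18] = c$baffggfecggcadfdgc
  rot[19] = $baffggfecggcadfdgcc
Sorted (with $ < everything):
  sorted[0] = $baffggfecggcadfdgcc
  sorted[1] = adfdgcc$baffggfecggc
  sorted[2] = affggfecggcadfdgcc$b
  sorted[3] = baffggfecggcadfdgcc$
  sorted[4] = c$baffggfecggcadfdgc
  sorted[5] = cadfdgcc$baffggfecgg
  sorted[6] = cc$baffggfecggcadfdg
  sorted[7] = cggcadfdgcc$baffggfe
  sorted[8] = dfdgcc$baffggfecggca
  sorted[9] = dgcc$baffggfecggcadf
  sorted[10] = ecggcadfdgcc$baffggf
  sorted[11] = fdgcc$baffggfecggcad
  sorted[12] = fecggcadfdgcc$baffgg
  sorted[13] = ffggfecggcadfdgcc$ba
  sorted[14] = fggfecggcadfdgcc$baf
  sorted[15] = gcadfdgcc$baffggfecg
  sorted[16] = gcc$baffggfecggcadfd
  sorted[17] = gfecggcadfdgcc$baffg
  sorted[18] = ggcadfdgcc$baffggfec
  sorted[19] = ggfecggcadfdgcc$baff
sorted[8] = dfdgcc$baffggfecggca

Answer: dfdgcc$baffggfecggca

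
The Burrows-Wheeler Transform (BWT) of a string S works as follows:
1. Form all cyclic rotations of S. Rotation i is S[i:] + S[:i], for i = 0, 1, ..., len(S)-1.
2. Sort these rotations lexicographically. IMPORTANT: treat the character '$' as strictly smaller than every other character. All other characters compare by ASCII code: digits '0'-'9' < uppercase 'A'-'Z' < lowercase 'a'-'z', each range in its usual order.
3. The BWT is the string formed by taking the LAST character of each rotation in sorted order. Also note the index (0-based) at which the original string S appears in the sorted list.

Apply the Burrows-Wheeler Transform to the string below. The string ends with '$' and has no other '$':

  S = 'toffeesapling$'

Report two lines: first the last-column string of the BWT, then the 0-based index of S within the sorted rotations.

All 14 rotations (rotation i = S[i:]+S[:i]):
  rot[0] = toffeesapling$
  rot[1] = offeesapling$t
  rot[2] = ffeesapling$to
  rot[3] = feesapling$tof
  rot[4] = eesapling$toff
  rot[5] = esapling$toffe
  rot[6] = sapling$toffee
  rot[7] = apling$toffees
  rot[8] = pling$toffeesa
  rot[9] = ling$toffeesap
  rot[10] = ing$toffeesapl
  rot[11] = ng$toffeesapli
  rot[12] = g$toffeesaplin
  rot[13] = $toffeesapling
Sorted (with $ < everything):
  sorted[0] = $toffeesapling  (last char: 'g')
  sorted[1] = apling$toffees  (last char: 's')
  sorted[2] = eesapling$toff  (last char: 'f')
  sorted[3] = esapling$toffe  (last char: 'e')
  sorted[4] = feesapling$tof  (last char: 'f')
  sorted[5] = ffeesapling$to  (last char: 'o')
  sorted[6] = g$toffeesaplin  (last char: 'n')
  sorted[7] = ing$toffeesapl  (last char: 'l')
  sorted[8] = ling$toffeesap  (last char: 'p')
  sorted[9] = ng$toffeesapli  (last char: 'i')
  sorted[10] = offeesapling$t  (last char: 't')
  sorted[11] = pling$toffeesa  (last char: 'a')
  sorted[12] = sapling$toffee  (last char: 'e')
  sorted[13] = toffeesapling$  (last char: '$')
Last column: gsfefonlpitae$
Original string S is at sorted index 13

Answer: gsfefonlpitae$
13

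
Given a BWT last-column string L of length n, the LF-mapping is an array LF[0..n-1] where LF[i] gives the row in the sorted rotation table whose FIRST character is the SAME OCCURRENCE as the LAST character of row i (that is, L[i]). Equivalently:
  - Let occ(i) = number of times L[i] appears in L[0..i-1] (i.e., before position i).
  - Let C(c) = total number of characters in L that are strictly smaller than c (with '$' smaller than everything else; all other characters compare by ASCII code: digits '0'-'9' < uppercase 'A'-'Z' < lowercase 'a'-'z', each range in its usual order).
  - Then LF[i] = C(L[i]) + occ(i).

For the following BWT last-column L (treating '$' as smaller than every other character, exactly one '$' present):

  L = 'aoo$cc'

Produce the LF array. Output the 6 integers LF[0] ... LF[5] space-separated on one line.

Answer: 1 4 5 0 2 3

Derivation:
Char counts: '$':1, 'a':1, 'c':2, 'o':2
C (first-col start): C('$')=0, C('a')=1, C('c')=2, C('o')=4
L[0]='a': occ=0, LF[0]=C('a')+0=1+0=1
L[1]='o': occ=0, LF[1]=C('o')+0=4+0=4
L[2]='o': occ=1, LF[2]=C('o')+1=4+1=5
L[3]='$': occ=0, LF[3]=C('$')+0=0+0=0
L[4]='c': occ=0, LF[4]=C('c')+0=2+0=2
L[5]='c': occ=1, LF[5]=C('c')+1=2+1=3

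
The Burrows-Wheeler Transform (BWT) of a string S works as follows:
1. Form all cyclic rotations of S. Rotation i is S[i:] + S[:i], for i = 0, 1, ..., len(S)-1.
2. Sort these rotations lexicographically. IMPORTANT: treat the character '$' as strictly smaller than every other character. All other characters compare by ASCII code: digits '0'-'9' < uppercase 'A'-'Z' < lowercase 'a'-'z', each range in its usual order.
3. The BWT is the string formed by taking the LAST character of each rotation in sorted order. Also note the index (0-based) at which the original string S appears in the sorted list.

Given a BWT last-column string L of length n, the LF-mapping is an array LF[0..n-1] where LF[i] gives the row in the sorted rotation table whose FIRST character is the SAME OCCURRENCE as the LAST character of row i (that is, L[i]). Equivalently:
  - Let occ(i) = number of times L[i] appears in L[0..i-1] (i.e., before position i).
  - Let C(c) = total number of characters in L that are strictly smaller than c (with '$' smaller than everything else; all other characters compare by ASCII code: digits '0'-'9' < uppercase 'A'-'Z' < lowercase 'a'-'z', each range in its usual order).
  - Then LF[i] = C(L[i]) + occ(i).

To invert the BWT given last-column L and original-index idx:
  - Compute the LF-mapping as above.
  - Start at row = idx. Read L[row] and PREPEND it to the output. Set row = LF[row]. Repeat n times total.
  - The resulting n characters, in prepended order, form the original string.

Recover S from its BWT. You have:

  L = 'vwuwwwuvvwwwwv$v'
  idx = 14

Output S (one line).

Answer: wwvwuuvwwvvwwwv$

Derivation:
LF mapping: 3 8 1 9 10 11 2 4 5 12 13 14 15 6 0 7
Walk LF starting at row 14, prepending L[row]:
  step 1: row=14, L[14]='$', prepend. Next row=LF[14]=0
  step 2: row=0, L[0]='v', prepend. Next row=LF[0]=3
  step 3: row=3, L[3]='w', prepend. Next row=LF[3]=9
  step 4: row=9, L[9]='w', prepend. Next row=LF[9]=12
  step 5: row=12, L[12]='w', prepend. Next row=LF[12]=15
  step 6: row=15, L[15]='v', prepend. Next row=LF[15]=7
  step 7: row=7, L[7]='v', prepend. Next row=LF[7]=4
  step 8: row=4, L[4]='w', prepend. Next row=LF[4]=10
  step 9: row=10, L[10]='w', prepend. Next row=LF[10]=13
  step 10: row=13, L[13]='v', prepend. Next row=LF[13]=6
  step 11: row=6, L[6]='u', prepend. Next row=LF[6]=2
  step 12: row=2, L[2]='u', prepend. Next row=LF[2]=1
  step 13: row=1, L[1]='w', prepend. Next row=LF[1]=8
  step 14: row=8, L[8]='v', prepend. Next row=LF[8]=5
  step 15: row=5, L[5]='w', prepend. Next row=LF[5]=11
  step 16: row=11, L[11]='w', prepend. Next row=LF[11]=14
Reversed output: wwvwuuvwwvvwwwv$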